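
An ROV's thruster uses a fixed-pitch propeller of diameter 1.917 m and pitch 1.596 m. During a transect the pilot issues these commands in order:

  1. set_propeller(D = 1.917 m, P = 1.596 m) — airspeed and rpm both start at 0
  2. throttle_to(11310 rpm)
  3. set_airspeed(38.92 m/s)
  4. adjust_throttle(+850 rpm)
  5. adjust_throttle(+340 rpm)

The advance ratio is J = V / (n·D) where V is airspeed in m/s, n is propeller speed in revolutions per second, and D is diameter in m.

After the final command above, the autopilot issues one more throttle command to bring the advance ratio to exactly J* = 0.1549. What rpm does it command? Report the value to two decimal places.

set_propeller: D = 1.917 m, P = 1.596 m (p = P/D = 0.832551); state ← (V=0, rpm=0)
throttle_to(11310): rpm ← 11310
set_airspeed(38.92): V ← 38.92 m/s
adjust_throttle(+850): rpm ← 11310 +850 = 12160
adjust_throttle(+340): rpm ← 12160 +340 = 12500
final state: V = 38.92 m/s, rpm = 12500 → n = rpm/60 = 208.333333 rev/s
target J* = 0.1549; solve J* = V/(n·D) for n: n = V/(J*·D) = 38.92/(0.1549 × 1.917) = 131.068793 rev/s
rpm = 60·n = 7864.127596

rpm = 7864.13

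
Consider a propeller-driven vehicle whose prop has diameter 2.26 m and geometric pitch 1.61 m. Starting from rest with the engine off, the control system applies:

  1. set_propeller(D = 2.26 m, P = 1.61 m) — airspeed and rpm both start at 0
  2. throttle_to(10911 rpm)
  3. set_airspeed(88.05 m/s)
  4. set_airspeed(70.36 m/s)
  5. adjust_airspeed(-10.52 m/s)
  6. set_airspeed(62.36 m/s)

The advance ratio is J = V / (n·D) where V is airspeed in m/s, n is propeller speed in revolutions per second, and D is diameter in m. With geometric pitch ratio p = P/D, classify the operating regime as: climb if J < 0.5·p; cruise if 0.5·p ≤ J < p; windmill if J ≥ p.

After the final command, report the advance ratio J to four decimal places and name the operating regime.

J = 0.1517, regime = climb

set_propeller: D = 2.26 m, P = 1.61 m (p = P/D = 0.712389); state ← (V=0, rpm=0)
throttle_to(10911): rpm ← 10911
set_airspeed(88.05): V ← 88.05 m/s
set_airspeed(70.36): V ← 70.36 m/s
adjust_airspeed(-10.52): V ← 70.36 -10.52 = 59.84 m/s
set_airspeed(62.36): V ← 62.36 m/s
final state: V = 62.36 m/s, rpm = 10911 → n = rpm/60 = 181.850000 rev/s
J = V / (n·D) = 62.36 / (181.850000 × 2.26) = 0.151735
regime bands: climb J<0.3562 | cruise [0.3562, 0.7124) | windmill J≥0.7124
J = 0.1517 → climb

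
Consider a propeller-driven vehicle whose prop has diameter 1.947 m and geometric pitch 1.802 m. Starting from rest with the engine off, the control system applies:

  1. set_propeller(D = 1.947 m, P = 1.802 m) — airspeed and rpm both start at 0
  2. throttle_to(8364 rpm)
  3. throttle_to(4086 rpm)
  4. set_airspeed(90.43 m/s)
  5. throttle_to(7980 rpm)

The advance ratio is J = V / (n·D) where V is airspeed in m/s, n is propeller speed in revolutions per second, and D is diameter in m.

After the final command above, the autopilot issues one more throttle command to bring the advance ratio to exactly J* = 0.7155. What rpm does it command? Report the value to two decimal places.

set_propeller: D = 1.947 m, P = 1.802 m (p = P/D = 0.925526); state ← (V=0, rpm=0)
throttle_to(8364): rpm ← 8364
throttle_to(4086): rpm ← 4086
set_airspeed(90.43): V ← 90.43 m/s
throttle_to(7980): rpm ← 7980
final state: V = 90.43 m/s, rpm = 7980 → n = rpm/60 = 133.000000 rev/s
target J* = 0.7155; solve J* = V/(n·D) for n: n = V/(J*·D) = 90.43/(0.7155 × 1.947) = 64.913786 rev/s
rpm = 60·n = 3894.827176

rpm = 3894.83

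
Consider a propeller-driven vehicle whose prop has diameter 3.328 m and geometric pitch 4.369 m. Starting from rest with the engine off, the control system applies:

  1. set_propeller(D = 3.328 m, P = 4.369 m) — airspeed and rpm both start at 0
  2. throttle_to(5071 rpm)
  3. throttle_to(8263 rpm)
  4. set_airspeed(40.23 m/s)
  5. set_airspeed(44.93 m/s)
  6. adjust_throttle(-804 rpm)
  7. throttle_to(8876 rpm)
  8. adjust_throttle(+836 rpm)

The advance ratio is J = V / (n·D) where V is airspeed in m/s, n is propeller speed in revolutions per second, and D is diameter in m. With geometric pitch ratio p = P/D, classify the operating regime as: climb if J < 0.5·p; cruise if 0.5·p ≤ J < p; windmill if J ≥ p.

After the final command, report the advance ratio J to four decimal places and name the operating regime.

set_propeller: D = 3.328 m, P = 4.369 m (p = P/D = 1.312800); state ← (V=0, rpm=0)
throttle_to(5071): rpm ← 5071
throttle_to(8263): rpm ← 8263
set_airspeed(40.23): V ← 40.23 m/s
set_airspeed(44.93): V ← 44.93 m/s
adjust_throttle(-804): rpm ← 8263 -804 = 7459
throttle_to(8876): rpm ← 8876
adjust_throttle(+836): rpm ← 8876 +836 = 9712
final state: V = 44.93 m/s, rpm = 9712 → n = rpm/60 = 161.866667 rev/s
J = V / (n·D) = 44.93 / (161.866667 × 3.328) = 0.083406
regime bands: climb J<0.6564 | cruise [0.6564, 1.3128) | windmill J≥1.3128
J = 0.0834 → climb

J = 0.0834, regime = climb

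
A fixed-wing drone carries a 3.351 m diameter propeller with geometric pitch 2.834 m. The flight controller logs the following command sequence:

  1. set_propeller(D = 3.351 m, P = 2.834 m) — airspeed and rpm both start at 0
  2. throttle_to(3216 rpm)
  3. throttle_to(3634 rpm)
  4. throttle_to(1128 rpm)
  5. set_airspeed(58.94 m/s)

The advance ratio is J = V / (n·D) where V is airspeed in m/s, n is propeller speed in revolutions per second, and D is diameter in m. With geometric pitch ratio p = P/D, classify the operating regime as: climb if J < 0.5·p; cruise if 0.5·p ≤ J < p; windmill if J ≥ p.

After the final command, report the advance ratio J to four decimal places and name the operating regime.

J = 0.9356, regime = windmill

set_propeller: D = 3.351 m, P = 2.834 m (p = P/D = 0.845718); state ← (V=0, rpm=0)
throttle_to(3216): rpm ← 3216
throttle_to(3634): rpm ← 3634
throttle_to(1128): rpm ← 1128
set_airspeed(58.94): V ← 58.94 m/s
final state: V = 58.94 m/s, rpm = 1128 → n = rpm/60 = 18.800000 rev/s
J = V / (n·D) = 58.94 / (18.800000 × 3.351) = 0.935573
regime bands: climb J<0.4229 | cruise [0.4229, 0.8457) | windmill J≥0.8457
J = 0.9356 → windmill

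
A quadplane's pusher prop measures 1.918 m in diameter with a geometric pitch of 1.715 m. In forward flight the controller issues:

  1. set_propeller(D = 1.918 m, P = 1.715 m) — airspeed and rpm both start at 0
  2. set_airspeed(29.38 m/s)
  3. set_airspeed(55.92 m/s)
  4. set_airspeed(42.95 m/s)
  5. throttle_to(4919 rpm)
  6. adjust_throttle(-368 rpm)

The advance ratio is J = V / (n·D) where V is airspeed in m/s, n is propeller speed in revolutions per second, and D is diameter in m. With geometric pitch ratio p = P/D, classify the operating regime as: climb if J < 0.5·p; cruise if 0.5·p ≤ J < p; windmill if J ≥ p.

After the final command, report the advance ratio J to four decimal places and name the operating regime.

J = 0.2952, regime = climb

set_propeller: D = 1.918 m, P = 1.715 m (p = P/D = 0.894161); state ← (V=0, rpm=0)
set_airspeed(29.38): V ← 29.38 m/s
set_airspeed(55.92): V ← 55.92 m/s
set_airspeed(42.95): V ← 42.95 m/s
throttle_to(4919): rpm ← 4919
adjust_throttle(-368): rpm ← 4919 -368 = 4551
final state: V = 42.95 m/s, rpm = 4551 → n = rpm/60 = 75.850000 rev/s
J = V / (n·D) = 42.95 / (75.850000 × 1.918) = 0.295229
regime bands: climb J<0.4471 | cruise [0.4471, 0.8942) | windmill J≥0.8942
J = 0.2952 → climb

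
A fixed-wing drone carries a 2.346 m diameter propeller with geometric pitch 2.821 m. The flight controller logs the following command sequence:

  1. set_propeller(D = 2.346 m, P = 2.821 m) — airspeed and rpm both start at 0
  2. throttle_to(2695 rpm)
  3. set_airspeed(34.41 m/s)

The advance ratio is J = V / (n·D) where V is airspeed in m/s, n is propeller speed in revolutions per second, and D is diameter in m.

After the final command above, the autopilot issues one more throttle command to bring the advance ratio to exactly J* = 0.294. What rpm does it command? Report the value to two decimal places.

set_propeller: D = 2.346 m, P = 2.821 m (p = P/D = 1.202472); state ← (V=0, rpm=0)
throttle_to(2695): rpm ← 2695
set_airspeed(34.41): V ← 34.41 m/s
final state: V = 34.41 m/s, rpm = 2695 → n = rpm/60 = 44.916667 rev/s
target J* = 0.294; solve J* = V/(n·D) for n: n = V/(J*·D) = 34.41/(0.294 × 2.346) = 49.889521 rev/s
rpm = 60·n = 2993.371262

rpm = 2993.37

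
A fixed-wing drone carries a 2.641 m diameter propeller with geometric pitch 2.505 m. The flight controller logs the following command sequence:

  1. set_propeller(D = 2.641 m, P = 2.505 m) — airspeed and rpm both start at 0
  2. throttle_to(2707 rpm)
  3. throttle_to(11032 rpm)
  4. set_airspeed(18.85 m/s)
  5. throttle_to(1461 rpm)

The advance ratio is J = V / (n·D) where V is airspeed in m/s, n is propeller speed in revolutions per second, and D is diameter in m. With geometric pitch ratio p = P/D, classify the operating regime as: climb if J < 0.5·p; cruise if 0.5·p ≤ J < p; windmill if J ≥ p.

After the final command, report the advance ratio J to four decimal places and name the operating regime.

J = 0.2931, regime = climb

set_propeller: D = 2.641 m, P = 2.505 m (p = P/D = 0.948504); state ← (V=0, rpm=0)
throttle_to(2707): rpm ← 2707
throttle_to(11032): rpm ← 11032
set_airspeed(18.85): V ← 18.85 m/s
throttle_to(1461): rpm ← 1461
final state: V = 18.85 m/s, rpm = 1461 → n = rpm/60 = 24.350000 rev/s
J = V / (n·D) = 18.85 / (24.350000 × 2.641) = 0.293119
regime bands: climb J<0.4743 | cruise [0.4743, 0.9485) | windmill J≥0.9485
J = 0.2931 → climb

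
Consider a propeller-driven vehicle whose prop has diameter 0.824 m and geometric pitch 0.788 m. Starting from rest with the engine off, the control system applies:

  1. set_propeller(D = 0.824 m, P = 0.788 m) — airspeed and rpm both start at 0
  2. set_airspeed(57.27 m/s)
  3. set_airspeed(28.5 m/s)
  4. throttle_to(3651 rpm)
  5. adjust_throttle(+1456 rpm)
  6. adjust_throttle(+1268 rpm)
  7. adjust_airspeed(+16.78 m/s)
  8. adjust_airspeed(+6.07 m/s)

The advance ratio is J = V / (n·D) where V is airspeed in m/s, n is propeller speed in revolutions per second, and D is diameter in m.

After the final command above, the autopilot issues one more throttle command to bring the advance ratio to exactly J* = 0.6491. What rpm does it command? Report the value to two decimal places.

set_propeller: D = 0.824 m, P = 0.788 m (p = P/D = 0.956311); state ← (V=0, rpm=0)
set_airspeed(57.27): V ← 57.27 m/s
set_airspeed(28.5): V ← 28.5 m/s
throttle_to(3651): rpm ← 3651
adjust_throttle(+1456): rpm ← 3651 +1456 = 5107
adjust_throttle(+1268): rpm ← 5107 +1268 = 6375
adjust_airspeed(+16.78): V ← 28.5 +16.78 = 45.28 m/s
adjust_airspeed(+6.07): V ← 45.28 +6.07 = 51.35 m/s
final state: V = 51.35 m/s, rpm = 6375 → n = rpm/60 = 106.250000 rev/s
target J* = 0.6491; solve J* = V/(n·D) for n: n = V/(J*·D) = 51.35/(0.6491 × 0.824) = 96.006719 rev/s
rpm = 60·n = 5760.403127

rpm = 5760.40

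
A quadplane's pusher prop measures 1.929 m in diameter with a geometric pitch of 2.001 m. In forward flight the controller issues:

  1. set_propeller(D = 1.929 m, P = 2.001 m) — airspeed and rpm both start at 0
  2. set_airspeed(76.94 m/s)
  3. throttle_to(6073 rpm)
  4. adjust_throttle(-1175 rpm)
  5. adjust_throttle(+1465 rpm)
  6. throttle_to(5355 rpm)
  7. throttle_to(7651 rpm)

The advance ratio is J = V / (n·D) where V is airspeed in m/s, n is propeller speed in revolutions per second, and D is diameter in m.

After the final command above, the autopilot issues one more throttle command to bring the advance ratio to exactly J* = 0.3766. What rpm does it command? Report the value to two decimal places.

rpm = 6354.64

set_propeller: D = 1.929 m, P = 2.001 m (p = P/D = 1.037325); state ← (V=0, rpm=0)
set_airspeed(76.94): V ← 76.94 m/s
throttle_to(6073): rpm ← 6073
adjust_throttle(-1175): rpm ← 6073 -1175 = 4898
adjust_throttle(+1465): rpm ← 4898 +1465 = 6363
throttle_to(5355): rpm ← 5355
throttle_to(7651): rpm ← 7651
final state: V = 76.94 m/s, rpm = 7651 → n = rpm/60 = 127.516667 rev/s
target J* = 0.3766; solve J* = V/(n·D) for n: n = V/(J*·D) = 76.94/(0.3766 × 1.929) = 105.910651 rev/s
rpm = 60·n = 6354.639076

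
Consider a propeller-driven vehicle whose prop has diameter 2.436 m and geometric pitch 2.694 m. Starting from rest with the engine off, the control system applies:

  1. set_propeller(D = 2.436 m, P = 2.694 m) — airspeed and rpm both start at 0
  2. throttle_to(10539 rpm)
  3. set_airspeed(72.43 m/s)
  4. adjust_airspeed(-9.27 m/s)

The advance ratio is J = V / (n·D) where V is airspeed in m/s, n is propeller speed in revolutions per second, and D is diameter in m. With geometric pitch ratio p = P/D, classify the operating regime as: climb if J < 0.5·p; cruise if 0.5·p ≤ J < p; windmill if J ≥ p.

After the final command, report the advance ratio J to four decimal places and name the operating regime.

J = 0.1476, regime = climb

set_propeller: D = 2.436 m, P = 2.694 m (p = P/D = 1.105911); state ← (V=0, rpm=0)
throttle_to(10539): rpm ← 10539
set_airspeed(72.43): V ← 72.43 m/s
adjust_airspeed(-9.27): V ← 72.43 -9.27 = 63.16 m/s
final state: V = 63.16 m/s, rpm = 10539 → n = rpm/60 = 175.650000 rev/s
J = V / (n·D) = 63.16 / (175.650000 × 2.436) = 0.147610
regime bands: climb J<0.5530 | cruise [0.5530, 1.1059) | windmill J≥1.1059
J = 0.1476 → climb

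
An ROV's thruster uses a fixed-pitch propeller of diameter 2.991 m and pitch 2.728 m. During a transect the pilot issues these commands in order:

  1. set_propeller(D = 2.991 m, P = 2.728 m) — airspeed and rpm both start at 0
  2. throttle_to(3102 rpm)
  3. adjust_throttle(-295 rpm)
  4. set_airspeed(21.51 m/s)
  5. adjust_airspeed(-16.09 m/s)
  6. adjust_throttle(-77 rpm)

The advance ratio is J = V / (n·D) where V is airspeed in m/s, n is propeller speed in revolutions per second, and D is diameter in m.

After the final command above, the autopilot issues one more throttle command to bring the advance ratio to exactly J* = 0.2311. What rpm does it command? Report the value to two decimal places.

set_propeller: D = 2.991 m, P = 2.728 m (p = P/D = 0.912070); state ← (V=0, rpm=0)
throttle_to(3102): rpm ← 3102
adjust_throttle(-295): rpm ← 3102 -295 = 2807
set_airspeed(21.51): V ← 21.51 m/s
adjust_airspeed(-16.09): V ← 21.51 -16.09 = 5.42 m/s
adjust_throttle(-77): rpm ← 2807 -77 = 2730
final state: V = 5.42 m/s, rpm = 2730 → n = rpm/60 = 45.500000 rev/s
target J* = 0.2311; solve J* = V/(n·D) for n: n = V/(J*·D) = 5.42/(0.2311 × 2.991) = 7.841207 rev/s
rpm = 60·n = 470.472430

rpm = 470.47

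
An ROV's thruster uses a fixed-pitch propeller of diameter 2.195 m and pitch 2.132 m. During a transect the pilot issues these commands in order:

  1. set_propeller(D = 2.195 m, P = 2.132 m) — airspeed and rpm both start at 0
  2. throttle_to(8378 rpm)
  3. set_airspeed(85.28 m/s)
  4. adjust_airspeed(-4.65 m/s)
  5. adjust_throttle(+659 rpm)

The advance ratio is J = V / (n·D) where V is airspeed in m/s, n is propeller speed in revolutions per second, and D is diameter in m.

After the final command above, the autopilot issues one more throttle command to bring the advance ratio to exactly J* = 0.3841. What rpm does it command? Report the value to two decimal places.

set_propeller: D = 2.195 m, P = 2.132 m (p = P/D = 0.971298); state ← (V=0, rpm=0)
throttle_to(8378): rpm ← 8378
set_airspeed(85.28): V ← 85.28 m/s
adjust_airspeed(-4.65): V ← 85.28 -4.65 = 80.63 m/s
adjust_throttle(+659): rpm ← 8378 +659 = 9037
final state: V = 80.63 m/s, rpm = 9037 → n = rpm/60 = 150.616667 rev/s
target J* = 0.3841; solve J* = V/(n·D) for n: n = V/(J*·D) = 80.63/(0.3841 × 2.195) = 95.635213 rev/s
rpm = 60·n = 5738.112761

rpm = 5738.11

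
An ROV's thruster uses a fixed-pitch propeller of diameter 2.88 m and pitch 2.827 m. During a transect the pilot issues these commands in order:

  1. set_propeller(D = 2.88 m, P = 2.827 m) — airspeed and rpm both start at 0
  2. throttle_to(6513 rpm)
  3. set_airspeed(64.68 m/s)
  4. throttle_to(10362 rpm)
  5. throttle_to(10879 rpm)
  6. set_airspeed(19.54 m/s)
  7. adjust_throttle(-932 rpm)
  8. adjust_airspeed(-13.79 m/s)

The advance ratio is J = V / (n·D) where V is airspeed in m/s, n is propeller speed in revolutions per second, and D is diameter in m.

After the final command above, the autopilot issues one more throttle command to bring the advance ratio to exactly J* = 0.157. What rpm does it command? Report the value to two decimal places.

rpm = 763.00

set_propeller: D = 2.88 m, P = 2.827 m (p = P/D = 0.981597); state ← (V=0, rpm=0)
throttle_to(6513): rpm ← 6513
set_airspeed(64.68): V ← 64.68 m/s
throttle_to(10362): rpm ← 10362
throttle_to(10879): rpm ← 10879
set_airspeed(19.54): V ← 19.54 m/s
adjust_throttle(-932): rpm ← 10879 -932 = 9947
adjust_airspeed(-13.79): V ← 19.54 -13.79 = 5.75 m/s
final state: V = 5.75 m/s, rpm = 9947 → n = rpm/60 = 165.783333 rev/s
target J* = 0.157; solve J* = V/(n·D) for n: n = V/(J*·D) = 5.75/(0.157 × 2.88) = 12.716737 rev/s
rpm = 60·n = 763.004246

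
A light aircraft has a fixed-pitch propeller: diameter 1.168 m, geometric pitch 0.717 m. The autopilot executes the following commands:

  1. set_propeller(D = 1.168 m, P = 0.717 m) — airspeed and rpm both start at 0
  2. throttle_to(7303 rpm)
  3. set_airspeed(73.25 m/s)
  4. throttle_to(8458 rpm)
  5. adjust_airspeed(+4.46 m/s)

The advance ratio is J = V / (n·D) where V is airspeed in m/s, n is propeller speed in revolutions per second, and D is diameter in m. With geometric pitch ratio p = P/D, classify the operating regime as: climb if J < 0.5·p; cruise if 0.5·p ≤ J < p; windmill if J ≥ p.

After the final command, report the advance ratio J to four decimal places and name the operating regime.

J = 0.4720, regime = cruise

set_propeller: D = 1.168 m, P = 0.717 m (p = P/D = 0.613870); state ← (V=0, rpm=0)
throttle_to(7303): rpm ← 7303
set_airspeed(73.25): V ← 73.25 m/s
throttle_to(8458): rpm ← 8458
adjust_airspeed(+4.46): V ← 73.25 +4.46 = 77.71 m/s
final state: V = 77.71 m/s, rpm = 8458 → n = rpm/60 = 140.966667 rev/s
J = V / (n·D) = 77.71 / (140.966667 × 1.168) = 0.471974
regime bands: climb J<0.3069 | cruise [0.3069, 0.6139) | windmill J≥0.6139
J = 0.4720 → cruise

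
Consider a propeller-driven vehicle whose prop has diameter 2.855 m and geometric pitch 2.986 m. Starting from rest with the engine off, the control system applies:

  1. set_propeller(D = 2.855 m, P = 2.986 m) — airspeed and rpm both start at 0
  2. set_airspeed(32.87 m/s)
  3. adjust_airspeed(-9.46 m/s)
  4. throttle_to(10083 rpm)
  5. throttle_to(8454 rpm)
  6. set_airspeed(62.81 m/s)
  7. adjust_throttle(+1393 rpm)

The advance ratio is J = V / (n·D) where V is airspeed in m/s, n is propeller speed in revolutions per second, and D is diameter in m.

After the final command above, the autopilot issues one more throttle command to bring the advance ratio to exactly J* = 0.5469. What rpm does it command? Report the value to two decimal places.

rpm = 2413.60

set_propeller: D = 2.855 m, P = 2.986 m (p = P/D = 1.045884); state ← (V=0, rpm=0)
set_airspeed(32.87): V ← 32.87 m/s
adjust_airspeed(-9.46): V ← 32.87 -9.46 = 23.41 m/s
throttle_to(10083): rpm ← 10083
throttle_to(8454): rpm ← 8454
set_airspeed(62.81): V ← 62.81 m/s
adjust_throttle(+1393): rpm ← 8454 +1393 = 9847
final state: V = 62.81 m/s, rpm = 9847 → n = rpm/60 = 164.116667 rev/s
target J* = 0.5469; solve J* = V/(n·D) for n: n = V/(J*·D) = 62.81/(0.5469 × 2.855) = 40.226732 rev/s
rpm = 60·n = 2413.603950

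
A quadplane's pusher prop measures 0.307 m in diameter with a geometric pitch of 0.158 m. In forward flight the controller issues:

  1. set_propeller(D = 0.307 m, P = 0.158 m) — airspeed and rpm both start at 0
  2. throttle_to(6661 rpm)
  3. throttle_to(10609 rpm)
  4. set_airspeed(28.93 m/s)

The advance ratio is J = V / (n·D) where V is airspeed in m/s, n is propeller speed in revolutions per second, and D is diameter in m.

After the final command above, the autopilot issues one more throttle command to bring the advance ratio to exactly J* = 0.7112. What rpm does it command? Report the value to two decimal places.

set_propeller: D = 0.307 m, P = 0.158 m (p = P/D = 0.514658); state ← (V=0, rpm=0)
throttle_to(6661): rpm ← 6661
throttle_to(10609): rpm ← 10609
set_airspeed(28.93): V ← 28.93 m/s
final state: V = 28.93 m/s, rpm = 10609 → n = rpm/60 = 176.816667 rev/s
target J* = 0.7112; solve J* = V/(n·D) for n: n = V/(J*·D) = 28.93/(0.7112 × 0.307) = 132.500742 rev/s
rpm = 60·n = 7950.044518

rpm = 7950.04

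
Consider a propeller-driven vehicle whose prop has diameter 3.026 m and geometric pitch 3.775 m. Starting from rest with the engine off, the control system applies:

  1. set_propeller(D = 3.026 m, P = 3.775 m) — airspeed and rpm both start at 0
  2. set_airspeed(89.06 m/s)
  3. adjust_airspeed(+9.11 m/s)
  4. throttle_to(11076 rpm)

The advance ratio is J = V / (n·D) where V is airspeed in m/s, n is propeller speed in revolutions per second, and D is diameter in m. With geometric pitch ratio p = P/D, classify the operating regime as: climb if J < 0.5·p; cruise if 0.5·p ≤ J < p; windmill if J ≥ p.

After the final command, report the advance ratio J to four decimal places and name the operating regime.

set_propeller: D = 3.026 m, P = 3.775 m (p = P/D = 1.247521); state ← (V=0, rpm=0)
set_airspeed(89.06): V ← 89.06 m/s
adjust_airspeed(+9.11): V ← 89.06 +9.11 = 98.17 m/s
throttle_to(11076): rpm ← 11076
final state: V = 98.17 m/s, rpm = 11076 → n = rpm/60 = 184.600000 rev/s
J = V / (n·D) = 98.17 / (184.600000 × 3.026) = 0.175743
regime bands: climb J<0.6238 | cruise [0.6238, 1.2475) | windmill J≥1.2475
J = 0.1757 → climb

J = 0.1757, regime = climb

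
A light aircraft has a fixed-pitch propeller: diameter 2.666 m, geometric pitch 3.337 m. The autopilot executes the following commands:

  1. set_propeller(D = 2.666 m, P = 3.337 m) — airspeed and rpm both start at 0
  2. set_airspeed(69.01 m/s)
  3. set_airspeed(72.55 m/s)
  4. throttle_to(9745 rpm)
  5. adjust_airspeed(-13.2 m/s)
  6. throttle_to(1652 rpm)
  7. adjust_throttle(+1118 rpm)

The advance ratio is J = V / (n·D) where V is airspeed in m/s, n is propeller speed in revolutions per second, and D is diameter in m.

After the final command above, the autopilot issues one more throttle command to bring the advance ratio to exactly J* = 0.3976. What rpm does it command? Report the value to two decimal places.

set_propeller: D = 2.666 m, P = 3.337 m (p = P/D = 1.251688); state ← (V=0, rpm=0)
set_airspeed(69.01): V ← 69.01 m/s
set_airspeed(72.55): V ← 72.55 m/s
throttle_to(9745): rpm ← 9745
adjust_airspeed(-13.2): V ← 72.55 -13.2 = 59.35 m/s
throttle_to(1652): rpm ← 1652
adjust_throttle(+1118): rpm ← 1652 +1118 = 2770
final state: V = 59.35 m/s, rpm = 2770 → n = rpm/60 = 46.166667 rev/s
target J* = 0.3976; solve J* = V/(n·D) for n: n = V/(J*·D) = 59.35/(0.3976 × 2.666) = 55.990482 rev/s
rpm = 60·n = 3359.428891

rpm = 3359.43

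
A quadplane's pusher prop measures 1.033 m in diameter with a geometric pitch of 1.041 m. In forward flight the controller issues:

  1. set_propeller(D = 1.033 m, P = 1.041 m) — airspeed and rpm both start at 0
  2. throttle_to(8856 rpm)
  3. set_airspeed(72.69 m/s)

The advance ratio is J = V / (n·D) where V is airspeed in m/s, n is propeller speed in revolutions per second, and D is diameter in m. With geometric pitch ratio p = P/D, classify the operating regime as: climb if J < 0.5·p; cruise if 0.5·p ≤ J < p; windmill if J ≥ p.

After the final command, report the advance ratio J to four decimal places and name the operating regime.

set_propeller: D = 1.033 m, P = 1.041 m (p = P/D = 1.007744); state ← (V=0, rpm=0)
throttle_to(8856): rpm ← 8856
set_airspeed(72.69): V ← 72.69 m/s
final state: V = 72.69 m/s, rpm = 8856 → n = rpm/60 = 147.600000 rev/s
J = V / (n·D) = 72.69 / (147.600000 × 1.033) = 0.476747
regime bands: climb J<0.5039 | cruise [0.5039, 1.0077) | windmill J≥1.0077
J = 0.4767 → climb

J = 0.4767, regime = climb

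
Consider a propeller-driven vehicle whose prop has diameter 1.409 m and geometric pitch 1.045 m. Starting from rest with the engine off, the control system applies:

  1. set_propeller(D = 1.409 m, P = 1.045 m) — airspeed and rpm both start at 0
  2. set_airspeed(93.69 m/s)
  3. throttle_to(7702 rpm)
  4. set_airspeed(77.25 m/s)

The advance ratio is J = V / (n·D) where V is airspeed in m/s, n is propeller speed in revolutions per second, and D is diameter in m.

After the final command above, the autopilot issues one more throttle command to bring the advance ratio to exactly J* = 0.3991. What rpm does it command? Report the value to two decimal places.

rpm = 8242.46

set_propeller: D = 1.409 m, P = 1.045 m (p = P/D = 0.741661); state ← (V=0, rpm=0)
set_airspeed(93.69): V ← 93.69 m/s
throttle_to(7702): rpm ← 7702
set_airspeed(77.25): V ← 77.25 m/s
final state: V = 77.25 m/s, rpm = 7702 → n = rpm/60 = 128.366667 rev/s
target J* = 0.3991; solve J* = V/(n·D) for n: n = V/(J*·D) = 77.25/(0.3991 × 1.409) = 137.374387 rev/s
rpm = 60·n = 8242.463214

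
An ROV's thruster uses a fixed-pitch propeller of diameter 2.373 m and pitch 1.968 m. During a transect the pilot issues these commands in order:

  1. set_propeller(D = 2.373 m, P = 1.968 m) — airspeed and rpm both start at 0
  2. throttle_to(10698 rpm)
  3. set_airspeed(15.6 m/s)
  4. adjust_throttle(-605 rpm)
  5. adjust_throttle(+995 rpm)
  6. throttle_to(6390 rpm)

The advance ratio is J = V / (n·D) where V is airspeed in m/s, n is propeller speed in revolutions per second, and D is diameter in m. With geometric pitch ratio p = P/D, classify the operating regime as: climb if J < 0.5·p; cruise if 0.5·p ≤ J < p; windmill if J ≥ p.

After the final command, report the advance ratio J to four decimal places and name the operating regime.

J = 0.0617, regime = climb

set_propeller: D = 2.373 m, P = 1.968 m (p = P/D = 0.829330); state ← (V=0, rpm=0)
throttle_to(10698): rpm ← 10698
set_airspeed(15.6): V ← 15.6 m/s
adjust_throttle(-605): rpm ← 10698 -605 = 10093
adjust_throttle(+995): rpm ← 10093 +995 = 11088
throttle_to(6390): rpm ← 6390
final state: V = 15.6 m/s, rpm = 6390 → n = rpm/60 = 106.500000 rev/s
J = V / (n·D) = 15.6 / (106.500000 × 2.373) = 0.061727
regime bands: climb J<0.4147 | cruise [0.4147, 0.8293) | windmill J≥0.8293
J = 0.0617 → climb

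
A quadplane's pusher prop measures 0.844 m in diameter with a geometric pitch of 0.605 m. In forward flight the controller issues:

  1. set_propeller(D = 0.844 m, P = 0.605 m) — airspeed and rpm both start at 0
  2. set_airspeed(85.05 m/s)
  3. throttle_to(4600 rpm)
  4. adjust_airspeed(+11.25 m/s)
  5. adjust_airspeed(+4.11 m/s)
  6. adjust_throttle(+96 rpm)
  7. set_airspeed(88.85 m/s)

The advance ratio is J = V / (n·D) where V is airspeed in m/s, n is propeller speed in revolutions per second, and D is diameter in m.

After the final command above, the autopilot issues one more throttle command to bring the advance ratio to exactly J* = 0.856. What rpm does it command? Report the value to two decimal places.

set_propeller: D = 0.844 m, P = 0.605 m (p = P/D = 0.716825); state ← (V=0, rpm=0)
set_airspeed(85.05): V ← 85.05 m/s
throttle_to(4600): rpm ← 4600
adjust_airspeed(+11.25): V ← 85.05 +11.25 = 96.3 m/s
adjust_airspeed(+4.11): V ← 96.3 +4.11 = 100.41 m/s
adjust_throttle(+96): rpm ← 4600 +96 = 4696
set_airspeed(88.85): V ← 88.85 m/s
final state: V = 88.85 m/s, rpm = 4696 → n = rpm/60 = 78.266667 rev/s
target J* = 0.856; solve J* = V/(n·D) for n: n = V/(J*·D) = 88.85/(0.856 × 0.844) = 122.981906 rev/s
rpm = 60·n = 7378.914382

rpm = 7378.91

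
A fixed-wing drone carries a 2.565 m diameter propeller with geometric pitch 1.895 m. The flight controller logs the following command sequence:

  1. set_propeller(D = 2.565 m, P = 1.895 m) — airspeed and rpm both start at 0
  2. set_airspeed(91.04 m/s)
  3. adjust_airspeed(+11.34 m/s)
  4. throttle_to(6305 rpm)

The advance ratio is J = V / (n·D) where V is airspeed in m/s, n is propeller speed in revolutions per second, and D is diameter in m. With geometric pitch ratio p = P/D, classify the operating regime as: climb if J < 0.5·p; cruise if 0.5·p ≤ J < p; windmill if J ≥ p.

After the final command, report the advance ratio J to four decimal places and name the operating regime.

set_propeller: D = 2.565 m, P = 1.895 m (p = P/D = 0.738791); state ← (V=0, rpm=0)
set_airspeed(91.04): V ← 91.04 m/s
adjust_airspeed(+11.34): V ← 91.04 +11.34 = 102.38 m/s
throttle_to(6305): rpm ← 6305
final state: V = 102.38 m/s, rpm = 6305 → n = rpm/60 = 105.083333 rev/s
J = V / (n·D) = 102.38 / (105.083333 × 2.565) = 0.379834
regime bands: climb J<0.3694 | cruise [0.3694, 0.7388) | windmill J≥0.7388
J = 0.3798 → cruise

J = 0.3798, regime = cruise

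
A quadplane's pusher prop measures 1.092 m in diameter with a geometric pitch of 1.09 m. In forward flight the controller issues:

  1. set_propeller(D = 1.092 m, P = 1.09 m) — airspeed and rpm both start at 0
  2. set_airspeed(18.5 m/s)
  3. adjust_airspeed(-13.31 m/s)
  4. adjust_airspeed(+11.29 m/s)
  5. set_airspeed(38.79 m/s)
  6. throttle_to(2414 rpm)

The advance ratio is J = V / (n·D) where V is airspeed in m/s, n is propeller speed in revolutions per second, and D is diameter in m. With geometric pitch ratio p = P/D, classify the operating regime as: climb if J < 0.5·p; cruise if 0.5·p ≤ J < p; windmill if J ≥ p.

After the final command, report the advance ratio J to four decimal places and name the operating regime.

J = 0.8829, regime = cruise

set_propeller: D = 1.092 m, P = 1.09 m (p = P/D = 0.998168); state ← (V=0, rpm=0)
set_airspeed(18.5): V ← 18.5 m/s
adjust_airspeed(-13.31): V ← 18.5 -13.31 = 5.19 m/s
adjust_airspeed(+11.29): V ← 5.19 +11.29 = 16.48 m/s
set_airspeed(38.79): V ← 38.79 m/s
throttle_to(2414): rpm ← 2414
final state: V = 38.79 m/s, rpm = 2414 → n = rpm/60 = 40.233333 rev/s
J = V / (n·D) = 38.79 / (40.233333 × 1.092) = 0.882899
regime bands: climb J<0.4991 | cruise [0.4991, 0.9982) | windmill J≥0.9982
J = 0.8829 → cruise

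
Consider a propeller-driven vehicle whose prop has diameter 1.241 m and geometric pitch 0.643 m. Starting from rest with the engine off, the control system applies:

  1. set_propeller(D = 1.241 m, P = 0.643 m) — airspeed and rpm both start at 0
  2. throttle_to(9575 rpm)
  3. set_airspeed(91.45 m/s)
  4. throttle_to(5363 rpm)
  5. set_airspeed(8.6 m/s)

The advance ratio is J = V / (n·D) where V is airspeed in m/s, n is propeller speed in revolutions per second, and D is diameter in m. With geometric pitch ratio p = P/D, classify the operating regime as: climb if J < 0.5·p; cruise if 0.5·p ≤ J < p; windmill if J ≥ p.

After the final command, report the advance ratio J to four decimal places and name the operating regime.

J = 0.0775, regime = climb

set_propeller: D = 1.241 m, P = 0.643 m (p = P/D = 0.518131); state ← (V=0, rpm=0)
throttle_to(9575): rpm ← 9575
set_airspeed(91.45): V ← 91.45 m/s
throttle_to(5363): rpm ← 5363
set_airspeed(8.6): V ← 8.6 m/s
final state: V = 8.6 m/s, rpm = 5363 → n = rpm/60 = 89.383333 rev/s
J = V / (n·D) = 8.6 / (89.383333 × 1.241) = 0.077530
regime bands: climb J<0.2591 | cruise [0.2591, 0.5181) | windmill J≥0.5181
J = 0.0775 → climb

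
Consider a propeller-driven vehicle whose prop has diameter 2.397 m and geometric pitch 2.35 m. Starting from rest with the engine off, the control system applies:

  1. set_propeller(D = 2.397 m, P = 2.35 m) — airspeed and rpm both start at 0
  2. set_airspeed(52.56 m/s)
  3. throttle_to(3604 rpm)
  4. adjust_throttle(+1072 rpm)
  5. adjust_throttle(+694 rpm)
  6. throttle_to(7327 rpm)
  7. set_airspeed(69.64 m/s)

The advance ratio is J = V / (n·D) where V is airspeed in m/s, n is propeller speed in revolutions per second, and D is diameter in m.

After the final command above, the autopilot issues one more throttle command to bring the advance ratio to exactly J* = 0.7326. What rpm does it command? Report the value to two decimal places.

set_propeller: D = 2.397 m, P = 2.35 m (p = P/D = 0.980392); state ← (V=0, rpm=0)
set_airspeed(52.56): V ← 52.56 m/s
throttle_to(3604): rpm ← 3604
adjust_throttle(+1072): rpm ← 3604 +1072 = 4676
adjust_throttle(+694): rpm ← 4676 +694 = 5370
throttle_to(7327): rpm ← 7327
set_airspeed(69.64): V ← 69.64 m/s
final state: V = 69.64 m/s, rpm = 7327 → n = rpm/60 = 122.116667 rev/s
target J* = 0.7326; solve J* = V/(n·D) for n: n = V/(J*·D) = 69.64/(0.7326 × 2.397) = 39.657361 rev/s
rpm = 60·n = 2379.441679

rpm = 2379.44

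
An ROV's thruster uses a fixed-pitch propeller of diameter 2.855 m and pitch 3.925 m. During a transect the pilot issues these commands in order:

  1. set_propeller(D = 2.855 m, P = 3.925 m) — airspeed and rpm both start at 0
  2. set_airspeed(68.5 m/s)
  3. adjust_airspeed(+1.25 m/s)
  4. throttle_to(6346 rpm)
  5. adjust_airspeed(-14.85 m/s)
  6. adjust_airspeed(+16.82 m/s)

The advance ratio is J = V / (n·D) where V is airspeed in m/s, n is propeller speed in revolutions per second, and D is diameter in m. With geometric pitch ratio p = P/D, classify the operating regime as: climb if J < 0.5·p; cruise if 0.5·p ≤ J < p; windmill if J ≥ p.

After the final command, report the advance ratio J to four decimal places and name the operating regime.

J = 0.2375, regime = climb

set_propeller: D = 2.855 m, P = 3.925 m (p = P/D = 1.374781); state ← (V=0, rpm=0)
set_airspeed(68.5): V ← 68.5 m/s
adjust_airspeed(+1.25): V ← 68.5 +1.25 = 69.75 m/s
throttle_to(6346): rpm ← 6346
adjust_airspeed(-14.85): V ← 69.75 -14.85 = 54.9 m/s
adjust_airspeed(+16.82): V ← 54.9 +16.82 = 71.72 m/s
final state: V = 71.72 m/s, rpm = 6346 → n = rpm/60 = 105.766667 rev/s
J = V / (n·D) = 71.72 / (105.766667 × 2.855) = 0.237512
regime bands: climb J<0.6874 | cruise [0.6874, 1.3748) | windmill J≥1.3748
J = 0.2375 → climb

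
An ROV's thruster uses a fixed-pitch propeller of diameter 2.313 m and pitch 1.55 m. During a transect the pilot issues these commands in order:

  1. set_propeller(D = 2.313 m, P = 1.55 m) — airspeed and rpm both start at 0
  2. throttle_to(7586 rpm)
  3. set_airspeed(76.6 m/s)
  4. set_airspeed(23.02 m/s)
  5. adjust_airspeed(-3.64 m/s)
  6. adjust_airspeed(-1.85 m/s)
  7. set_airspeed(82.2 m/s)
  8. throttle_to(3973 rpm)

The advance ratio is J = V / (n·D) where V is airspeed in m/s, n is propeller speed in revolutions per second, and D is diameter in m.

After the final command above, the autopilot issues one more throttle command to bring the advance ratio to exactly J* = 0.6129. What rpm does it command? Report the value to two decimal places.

set_propeller: D = 2.313 m, P = 1.55 m (p = P/D = 0.670125); state ← (V=0, rpm=0)
throttle_to(7586): rpm ← 7586
set_airspeed(76.6): V ← 76.6 m/s
set_airspeed(23.02): V ← 23.02 m/s
adjust_airspeed(-3.64): V ← 23.02 -3.64 = 19.38 m/s
adjust_airspeed(-1.85): V ← 19.38 -1.85 = 17.53 m/s
set_airspeed(82.2): V ← 82.2 m/s
throttle_to(3973): rpm ← 3973
final state: V = 82.2 m/s, rpm = 3973 → n = rpm/60 = 66.216667 rev/s
target J* = 0.6129; solve J* = V/(n·D) for n: n = V/(J*·D) = 82.2/(0.6129 × 2.313) = 57.983785 rev/s
rpm = 60·n = 3479.027117

rpm = 3479.03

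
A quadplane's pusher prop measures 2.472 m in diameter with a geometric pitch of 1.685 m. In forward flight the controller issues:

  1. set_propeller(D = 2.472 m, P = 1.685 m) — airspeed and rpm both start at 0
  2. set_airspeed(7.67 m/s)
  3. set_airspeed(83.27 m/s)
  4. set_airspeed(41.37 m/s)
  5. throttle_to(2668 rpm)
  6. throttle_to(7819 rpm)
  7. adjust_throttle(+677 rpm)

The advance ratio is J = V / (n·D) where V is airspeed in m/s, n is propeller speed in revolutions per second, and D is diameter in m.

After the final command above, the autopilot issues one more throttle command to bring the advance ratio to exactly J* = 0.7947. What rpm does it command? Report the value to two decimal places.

rpm = 1263.53

set_propeller: D = 2.472 m, P = 1.685 m (p = P/D = 0.681634); state ← (V=0, rpm=0)
set_airspeed(7.67): V ← 7.67 m/s
set_airspeed(83.27): V ← 83.27 m/s
set_airspeed(41.37): V ← 41.37 m/s
throttle_to(2668): rpm ← 2668
throttle_to(7819): rpm ← 7819
adjust_throttle(+677): rpm ← 7819 +677 = 8496
final state: V = 41.37 m/s, rpm = 8496 → n = rpm/60 = 141.600000 rev/s
target J* = 0.7947; solve J* = V/(n·D) for n: n = V/(J*·D) = 41.37/(0.7947 × 2.472) = 21.058811 rev/s
rpm = 60·n = 1263.528644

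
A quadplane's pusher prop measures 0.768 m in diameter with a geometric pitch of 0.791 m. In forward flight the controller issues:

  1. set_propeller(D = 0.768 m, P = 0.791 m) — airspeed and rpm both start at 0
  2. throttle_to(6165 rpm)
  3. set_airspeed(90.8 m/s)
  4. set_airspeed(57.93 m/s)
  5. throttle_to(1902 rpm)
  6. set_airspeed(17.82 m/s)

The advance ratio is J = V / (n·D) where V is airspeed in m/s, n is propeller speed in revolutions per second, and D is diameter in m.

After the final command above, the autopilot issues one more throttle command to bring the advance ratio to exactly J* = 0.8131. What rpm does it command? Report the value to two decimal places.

rpm = 1712.20

set_propeller: D = 0.768 m, P = 0.791 m (p = P/D = 1.029948); state ← (V=0, rpm=0)
throttle_to(6165): rpm ← 6165
set_airspeed(90.8): V ← 90.8 m/s
set_airspeed(57.93): V ← 57.93 m/s
throttle_to(1902): rpm ← 1902
set_airspeed(17.82): V ← 17.82 m/s
final state: V = 17.82 m/s, rpm = 1902 → n = rpm/60 = 31.700000 rev/s
target J* = 0.8131; solve J* = V/(n·D) for n: n = V/(J*·D) = 17.82/(0.8131 × 0.768) = 28.536619 rev/s
rpm = 60·n = 1712.197147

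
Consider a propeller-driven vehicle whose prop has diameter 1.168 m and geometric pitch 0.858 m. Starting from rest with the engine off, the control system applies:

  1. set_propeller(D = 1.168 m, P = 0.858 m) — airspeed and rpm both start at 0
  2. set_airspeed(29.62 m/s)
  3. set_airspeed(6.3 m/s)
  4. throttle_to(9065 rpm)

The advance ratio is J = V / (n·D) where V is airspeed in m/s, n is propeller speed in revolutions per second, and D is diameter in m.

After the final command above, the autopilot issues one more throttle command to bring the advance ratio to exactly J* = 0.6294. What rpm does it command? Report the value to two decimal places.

set_propeller: D = 1.168 m, P = 0.858 m (p = P/D = 0.734589); state ← (V=0, rpm=0)
set_airspeed(29.62): V ← 29.62 m/s
set_airspeed(6.3): V ← 6.3 m/s
throttle_to(9065): rpm ← 9065
final state: V = 6.3 m/s, rpm = 9065 → n = rpm/60 = 151.083333 rev/s
target J* = 0.6294; solve J* = V/(n·D) for n: n = V/(J*·D) = 6.3/(0.6294 × 1.168) = 8.569806 rev/s
rpm = 60·n = 514.188333

rpm = 514.19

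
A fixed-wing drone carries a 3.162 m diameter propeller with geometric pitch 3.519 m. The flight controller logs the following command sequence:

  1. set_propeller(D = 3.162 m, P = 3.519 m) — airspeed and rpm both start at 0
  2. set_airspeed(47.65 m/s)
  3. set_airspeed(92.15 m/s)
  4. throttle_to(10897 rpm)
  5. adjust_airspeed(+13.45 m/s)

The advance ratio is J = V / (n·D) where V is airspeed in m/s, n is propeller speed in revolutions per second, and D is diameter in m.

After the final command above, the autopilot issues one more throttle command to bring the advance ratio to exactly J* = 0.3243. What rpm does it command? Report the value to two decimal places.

rpm = 6178.83

set_propeller: D = 3.162 m, P = 3.519 m (p = P/D = 1.112903); state ← (V=0, rpm=0)
set_airspeed(47.65): V ← 47.65 m/s
set_airspeed(92.15): V ← 92.15 m/s
throttle_to(10897): rpm ← 10897
adjust_airspeed(+13.45): V ← 92.15 +13.45 = 105.6 m/s
final state: V = 105.6 m/s, rpm = 10897 → n = rpm/60 = 181.616667 rev/s
target J* = 0.3243; solve J* = V/(n·D) for n: n = V/(J*·D) = 105.6/(0.3243 × 3.162) = 102.980526 rev/s
rpm = 60·n = 6178.831534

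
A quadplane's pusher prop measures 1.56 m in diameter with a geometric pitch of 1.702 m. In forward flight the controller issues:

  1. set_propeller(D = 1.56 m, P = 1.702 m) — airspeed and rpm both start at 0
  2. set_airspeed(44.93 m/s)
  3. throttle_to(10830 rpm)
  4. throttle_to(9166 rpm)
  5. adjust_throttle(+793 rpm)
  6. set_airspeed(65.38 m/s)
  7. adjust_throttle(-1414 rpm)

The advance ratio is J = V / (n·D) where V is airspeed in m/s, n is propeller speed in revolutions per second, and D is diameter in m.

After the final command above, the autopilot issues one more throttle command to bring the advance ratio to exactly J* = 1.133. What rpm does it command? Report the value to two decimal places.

set_propeller: D = 1.56 m, P = 1.702 m (p = P/D = 1.091026); state ← (V=0, rpm=0)
set_airspeed(44.93): V ← 44.93 m/s
throttle_to(10830): rpm ← 10830
throttle_to(9166): rpm ← 9166
adjust_throttle(+793): rpm ← 9166 +793 = 9959
set_airspeed(65.38): V ← 65.38 m/s
adjust_throttle(-1414): rpm ← 9959 -1414 = 8545
final state: V = 65.38 m/s, rpm = 8545 → n = rpm/60 = 142.416667 rev/s
target J* = 1.133; solve J* = V/(n·D) for n: n = V/(J*·D) = 65.38/(1.133 × 1.56) = 36.990518 rev/s
rpm = 60·n = 2219.431054

rpm = 2219.43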